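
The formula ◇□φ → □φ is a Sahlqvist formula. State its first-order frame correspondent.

the Euclidean property

This is frame-equivalent to ◇φ → □◇φ (substitute ¬φ for φ and contrapose).
Suppose ◇φ→□◇φ is valid. Take Rxy, Rxz and set V(φ)={y}. Then ◇φ at x, so □◇φ at x, so ◇φ at z, so some w with Rzw has φ; w=y, i.e. Rzy. By symmetry of the argument, Ryz.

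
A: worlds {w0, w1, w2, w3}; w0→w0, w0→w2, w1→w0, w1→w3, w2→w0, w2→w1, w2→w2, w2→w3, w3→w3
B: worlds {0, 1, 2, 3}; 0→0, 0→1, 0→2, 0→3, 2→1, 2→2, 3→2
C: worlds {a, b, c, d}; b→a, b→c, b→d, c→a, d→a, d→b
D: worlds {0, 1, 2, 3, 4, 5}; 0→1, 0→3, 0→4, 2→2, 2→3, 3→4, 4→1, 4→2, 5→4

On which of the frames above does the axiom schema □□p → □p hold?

A, B

This is the axiom for density; its first-order frame correspondent is ∀x ∀y (Rxy → ∃z (Rxz ∧ Rzy)).
A: ✓.
B: ✓.
C: fails — Rbc but no z with Rbz and Rzc.
D: fails — R34 but no z with R3z and Rz4.
Valid on: A, B.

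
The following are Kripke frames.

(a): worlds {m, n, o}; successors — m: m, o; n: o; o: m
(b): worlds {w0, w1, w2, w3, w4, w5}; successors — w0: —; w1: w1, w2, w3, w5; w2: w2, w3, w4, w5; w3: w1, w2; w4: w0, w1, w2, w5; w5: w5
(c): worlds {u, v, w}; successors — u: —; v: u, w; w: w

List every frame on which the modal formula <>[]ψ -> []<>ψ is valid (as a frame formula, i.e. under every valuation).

(a)

The schema corresponds to convergence: forall x forall y forall z (Rxy & Rxz -> exists w (Ryw & Rzw)).
(a): ✓.
(b): fails — Rw1w5 and Rw1w3 but w5 and w3 have no common successor.
(c): fails — Rvu and Rvu but u and u have no common successor.
Valid on: (a).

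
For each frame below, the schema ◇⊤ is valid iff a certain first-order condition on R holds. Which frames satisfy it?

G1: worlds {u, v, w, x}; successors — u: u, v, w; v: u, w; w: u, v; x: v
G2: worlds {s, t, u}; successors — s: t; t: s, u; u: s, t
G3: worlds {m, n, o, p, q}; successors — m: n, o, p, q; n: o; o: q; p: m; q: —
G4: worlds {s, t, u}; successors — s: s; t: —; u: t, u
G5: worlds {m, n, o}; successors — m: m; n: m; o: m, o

This is the axiom for seriality; its first-order frame correspondent is ∀x ∃y Rxy.
G1: satisfies the condition.
G2: satisfies the condition.
G3: fails — world q has no successor.
G4: fails — world t has no successor.
G5: satisfies the condition.
Valid on: G1, G2, G5.

G1, G2, G5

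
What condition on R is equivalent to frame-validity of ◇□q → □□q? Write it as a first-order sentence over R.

This is a Sahlqvist (Geach-type) schema ◇^1□^1q → □^2◇^0q.
First-order correspondent: ∀x ∀y ∀z ((xRy ∧ xR²z) → ∃w (yRw ∧ z = w)).

∀x ∀y ∀z ((xRy ∧ xR²z) → ∃w (yRw ∧ z = w))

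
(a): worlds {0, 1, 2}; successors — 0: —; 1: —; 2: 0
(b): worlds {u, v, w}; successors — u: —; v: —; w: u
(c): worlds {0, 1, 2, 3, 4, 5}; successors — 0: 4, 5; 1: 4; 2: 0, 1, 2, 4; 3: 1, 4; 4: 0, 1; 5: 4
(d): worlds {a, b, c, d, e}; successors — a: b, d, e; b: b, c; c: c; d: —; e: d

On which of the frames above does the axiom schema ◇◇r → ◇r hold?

Frame correspondent (Sahlqvist): ∀x ∀y ∀z (Rxy ∧ Ryz → Rxz) — i.e. transitivity.
(a): holds.
(b): holds.
(c): fails — R34 and R40 but not R30.
(d): fails — Rab and Rbc but not Rac.
Valid on: (a), (b).

(a), (b)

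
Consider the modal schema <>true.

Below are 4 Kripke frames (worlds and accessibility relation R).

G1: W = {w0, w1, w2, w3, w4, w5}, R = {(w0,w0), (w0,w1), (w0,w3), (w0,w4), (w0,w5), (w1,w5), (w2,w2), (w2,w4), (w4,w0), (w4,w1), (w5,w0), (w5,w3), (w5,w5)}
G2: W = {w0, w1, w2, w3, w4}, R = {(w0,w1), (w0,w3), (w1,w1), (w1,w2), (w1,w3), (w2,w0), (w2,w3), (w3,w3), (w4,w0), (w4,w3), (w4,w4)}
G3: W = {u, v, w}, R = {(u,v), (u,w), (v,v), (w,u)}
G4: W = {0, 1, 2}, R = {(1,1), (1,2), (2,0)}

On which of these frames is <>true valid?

This is the axiom for seriality; its first-order frame correspondent is forall x exists y Rxy.
G1: fails — world w3 has no successor.
G2: ✓.
G3: ✓.
G4: fails — world 0 has no successor.

G2, G3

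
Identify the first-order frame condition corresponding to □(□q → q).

Shift-reflexivity

Suppose □(□q→q) is valid. Take Rxy and set V(q)={w : Ryw}. Then at y, □q holds; since □(□q→q) at x, □q→q at y, so q at y, i.e. Ryy.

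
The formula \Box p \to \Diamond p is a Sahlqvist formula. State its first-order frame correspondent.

Seriality

Suppose □p→◇p is valid. At any x set V(p)=W. Then □p at x, so ◇p at x, so x has a successor.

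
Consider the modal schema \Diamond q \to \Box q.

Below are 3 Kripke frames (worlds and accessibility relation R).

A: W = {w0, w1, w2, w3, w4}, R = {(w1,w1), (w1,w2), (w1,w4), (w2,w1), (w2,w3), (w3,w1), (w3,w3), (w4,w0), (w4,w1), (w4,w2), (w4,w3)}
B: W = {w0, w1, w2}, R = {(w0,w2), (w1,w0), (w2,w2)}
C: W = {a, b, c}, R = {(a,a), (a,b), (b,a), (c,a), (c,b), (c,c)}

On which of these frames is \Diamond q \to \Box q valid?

This is the axiom for partial functionality; its first-order frame correspondent is \forall x \forall y \forall z (Rxy \wedge Rxz \to y = z).
A: fails — w1 sees both w1 and w2.
B: satisfies the condition.
C: fails — a sees both a and b.
Valid on: B.

B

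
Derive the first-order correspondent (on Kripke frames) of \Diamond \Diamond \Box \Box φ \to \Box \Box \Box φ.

\forall x \forall y \forall z ((x R^2 y \wedge x R^3 z) \to \exists w (y R^2 w \wedge z = w))

This is a Sahlqvist (Geach-type) schema ◇^2□^2φ → □^3◇^0φ.
Minimal-valuation argument: fix x; take any y with xR^2y and any z with xR^3z. Set V(φ) to the set of worlds R-reachable from y in exactly 2 steps. Then □^2φ holds at y, so the antecedent holds at x; validity forces ◇^0φ at z, giving a w with zR^0w and yR^2w.
First-order correspondent: \forall x \forall y \forall z ((x R^2 y \wedge x R^3 z) \to \exists w (y R^2 w \wedge z = w)).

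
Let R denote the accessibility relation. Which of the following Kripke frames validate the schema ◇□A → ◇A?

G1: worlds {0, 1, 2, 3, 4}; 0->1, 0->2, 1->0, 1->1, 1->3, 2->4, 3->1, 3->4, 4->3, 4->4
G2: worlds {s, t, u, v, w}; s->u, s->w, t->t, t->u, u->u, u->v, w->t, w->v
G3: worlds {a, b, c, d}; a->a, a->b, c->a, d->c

This is the axiom for a generalized confluence (Geach) condition; its first-order frame correspondent is ∀x ∀y (xRy → ∃w (yRw ∧ xRw)).
G1: fails — 0R2 but no w with 2Rw and 0Rw.
G2: fails — sRw but no w* with wRw* and sRw*.
G3: fails — aRb but no w with bRw and aRw.

none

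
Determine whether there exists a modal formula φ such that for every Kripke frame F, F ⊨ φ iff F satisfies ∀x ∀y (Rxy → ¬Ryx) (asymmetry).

No

If a class were modally definable it would be closed under surjective bounded morphisms (Goldblatt–Thomason).
The 3-cycle (worlds s,t,u with s→t→u→s) is asymmetric. Mapping every world to a single reflexive point • is a surjective bounded morphism, and the reflexive point is not asymmetric (R•• but asymmetry requires ¬R••).
Hence asymmetry is not modally definable.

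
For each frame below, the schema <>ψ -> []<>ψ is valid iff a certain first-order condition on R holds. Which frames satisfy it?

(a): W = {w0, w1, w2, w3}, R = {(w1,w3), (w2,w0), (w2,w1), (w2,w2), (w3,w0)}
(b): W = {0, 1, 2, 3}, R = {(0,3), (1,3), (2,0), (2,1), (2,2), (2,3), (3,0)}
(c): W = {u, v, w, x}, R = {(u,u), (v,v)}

This is the axiom for the Euclidean property; its first-order frame correspondent is forall x forall y forall z (Rxy & Rxz -> Ryz).
(a): fails — Rw1w3 and Rw1w3 but not Rw3w3.
(b): fails — R03 and R03 but not R33.
(c): ✓.
Valid on: (c).

(c)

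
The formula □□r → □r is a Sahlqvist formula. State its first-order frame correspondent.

density: ∀x ∀y (Rxy → ∃z (Rxz ∧ Rzy))

Suppose □□r→□r is valid. Take Rxy and set V(r)={w : xR²w}. Then □□r at x, so □r at x, so r at y, i.e. ∃z(Rxz∧Rzy).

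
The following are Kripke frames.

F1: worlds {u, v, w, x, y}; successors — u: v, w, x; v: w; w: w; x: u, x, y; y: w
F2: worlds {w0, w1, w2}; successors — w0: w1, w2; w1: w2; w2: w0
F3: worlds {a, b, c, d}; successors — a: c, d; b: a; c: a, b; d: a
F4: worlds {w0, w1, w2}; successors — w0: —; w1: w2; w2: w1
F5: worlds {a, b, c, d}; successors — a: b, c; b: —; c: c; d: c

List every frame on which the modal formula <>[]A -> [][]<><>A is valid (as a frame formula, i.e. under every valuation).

F4

Frame correspondent (Sahlqvist): forall x forall y forall z ((xRy & x R^2 z) -> exists w (yRw & z R^2 w)) — i.e. a generalized confluence (Geach) condition.
F1: fails — uRx, uR²w but no t with xRt and wR²t.
F2: fails — w0Rw2, w0R²w2 but no w with w2Rw and w2R²w.
F3: fails — aRc, aR²b but no w with cRw and bR²w.
F4: condition met.
F5: fails — aRb, aR²c but no w with bRw and cR²w.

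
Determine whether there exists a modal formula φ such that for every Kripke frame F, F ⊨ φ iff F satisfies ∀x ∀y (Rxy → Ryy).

Yes — defined by □(□p → p)

Yes: it is shift-reflexivity, defined by the T□ schema □(□p → p).
Suppose □(□p→p) is valid. Take Rxy and set V(p)={w : Ryw}. Then at y, □p holds; since □(□p→p) at x, □p→p at y, so p at y, i.e. Ryy.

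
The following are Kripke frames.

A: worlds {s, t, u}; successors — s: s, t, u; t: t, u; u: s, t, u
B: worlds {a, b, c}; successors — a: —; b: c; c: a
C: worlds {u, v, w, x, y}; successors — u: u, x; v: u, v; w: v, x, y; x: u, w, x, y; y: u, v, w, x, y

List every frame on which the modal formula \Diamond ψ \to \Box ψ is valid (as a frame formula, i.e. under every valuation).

B

Frame correspondent (Sahlqvist): \forall x \forall y \forall z (Rxy \wedge Rxz \to y = z) — i.e. partial functionality.
A: fails — s sees both s and t.
B: ✓.
C: fails — u sees both u and x.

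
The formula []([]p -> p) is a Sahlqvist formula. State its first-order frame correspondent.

shift-reflexivity: forall x forall y (Rxy -> Ryy)

This schema is the T□ axiom.
It corresponds to shift-reflexivity: forall x forall y (Rxy -> Ryy).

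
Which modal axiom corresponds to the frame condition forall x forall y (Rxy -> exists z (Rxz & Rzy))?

This is density; the standard corresponding axiom is C4: □□r → □r.
Suppose □□r→□r is valid. Take Rxy and set V(r)={w : xR²w}. Then □□r at x, so □r at x, so r at y, i.e. ∃z(Rxz∧Rzy).

□□r → □r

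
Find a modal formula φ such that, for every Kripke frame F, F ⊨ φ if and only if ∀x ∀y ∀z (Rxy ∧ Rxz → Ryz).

◇s → □◇s

The condition is the Euclidean property. The 5 schema ◇s → □◇s defines it.
Suppose ◇s→□◇s is valid. Take Rxy, Rxz and set V(s)={y}. Then ◇s at x, so □◇s at x, so ◇s at z, so some w with Rzw has s; w=y, i.e. Rzy. By symmetry of the argument, Ryz.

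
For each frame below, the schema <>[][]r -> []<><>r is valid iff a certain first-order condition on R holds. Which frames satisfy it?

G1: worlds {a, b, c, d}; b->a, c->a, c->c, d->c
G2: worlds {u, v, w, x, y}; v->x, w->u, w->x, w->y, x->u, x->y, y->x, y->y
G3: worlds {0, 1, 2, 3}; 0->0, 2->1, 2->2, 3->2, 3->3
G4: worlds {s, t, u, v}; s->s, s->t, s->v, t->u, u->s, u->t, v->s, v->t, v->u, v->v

G4

Frame correspondent (Sahlqvist): forall x forall y forall z ((xRy & xRz) -> exists w (y R^2 w & z R^2 w)) — i.e. a generalized confluence (Geach) condition.
G1: fails — bRa, bRa but no w with aR²w and aR²w.
G2: fails — wRu, wRu but no t with uR²t and uR²t.
G3: fails — 2R1, 2R1 but no w with 1R²w and 1R²w.
G4: ✓.
Valid on: G4.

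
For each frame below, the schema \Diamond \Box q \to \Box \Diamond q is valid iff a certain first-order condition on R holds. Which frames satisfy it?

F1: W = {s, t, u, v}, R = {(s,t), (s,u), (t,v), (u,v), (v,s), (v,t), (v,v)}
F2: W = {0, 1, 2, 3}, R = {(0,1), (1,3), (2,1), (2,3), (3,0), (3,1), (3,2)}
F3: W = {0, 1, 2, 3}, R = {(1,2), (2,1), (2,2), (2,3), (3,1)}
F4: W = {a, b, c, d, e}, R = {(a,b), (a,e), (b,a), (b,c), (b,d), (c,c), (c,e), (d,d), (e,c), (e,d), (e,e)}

Frame correspondent (Sahlqvist): \forall x \forall y \forall z (Rxy \wedge Rxz \to \exists w (Ryw \wedge Rzw)) — i.e. convergence.
F1: fails — Rvt and Rvs but t and s have no common successor.
F2: fails — R23 and R21 but 3 and 1 have no common successor.
F3: fails — R23 and R21 but 3 and 1 have no common successor.
F4: fails — Rbc and Rbd but c and d have no common successor.

none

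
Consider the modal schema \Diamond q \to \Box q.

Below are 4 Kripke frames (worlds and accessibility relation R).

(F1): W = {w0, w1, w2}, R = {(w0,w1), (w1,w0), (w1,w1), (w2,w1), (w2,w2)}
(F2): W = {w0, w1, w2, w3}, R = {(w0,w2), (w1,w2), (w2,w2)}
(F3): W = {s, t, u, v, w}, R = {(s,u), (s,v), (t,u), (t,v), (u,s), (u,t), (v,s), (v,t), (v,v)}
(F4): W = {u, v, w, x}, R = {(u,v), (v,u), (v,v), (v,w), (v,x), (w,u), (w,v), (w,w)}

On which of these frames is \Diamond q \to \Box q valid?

This is the axiom for partial functionality; its first-order frame correspondent is \forall x \forall y \forall z (Rxy \wedge Rxz \to y = z).
(F1): fails — w1 sees both w0 and w1.
(F2): holds.
(F3): fails — s sees both u and v.
(F4): fails — v sees both u and v.
Valid on: (F2).

(F2)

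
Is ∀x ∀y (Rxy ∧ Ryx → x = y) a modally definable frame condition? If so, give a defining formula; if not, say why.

No — not modally definable

Any modally definable frame class is closed under surjective bounded morphisms.
The 4-cycle (worlds s,t,u,v with s→t→u→v→s) is antisymmetric. Sending even-indexed worlds to s and odd-indexed worlds to t is a surjective bounded morphism onto the two-world frame with s↔t, which is not antisymmetric.
Hence antisymmetry is not modally definable.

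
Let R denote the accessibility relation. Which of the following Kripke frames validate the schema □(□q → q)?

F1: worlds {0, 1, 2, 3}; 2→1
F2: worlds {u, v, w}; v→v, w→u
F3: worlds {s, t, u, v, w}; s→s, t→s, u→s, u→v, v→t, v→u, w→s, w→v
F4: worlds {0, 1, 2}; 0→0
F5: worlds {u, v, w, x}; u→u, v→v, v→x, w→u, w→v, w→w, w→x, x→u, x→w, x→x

This is the axiom for shift-reflexivity; its first-order frame correspondent is ∀x ∀y (Rxy → Ryy).
F1: fails — R21 but not R11.
F2: fails — Rwu but not Ruu.
F3: fails — Ruv but not Rvv.
F4: holds.
F5: holds.
Valid on: F4, F5.

F4, F5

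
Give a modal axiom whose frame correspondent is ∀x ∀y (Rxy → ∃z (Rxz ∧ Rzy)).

□□r → □r

A defining formula is □□r → □r (the C4 axiom).
Suppose □□r→□r is valid. Take Rxy and set V(r)={w : xR²w}. Then □□r at x, so □r at x, so r at y, i.e. ∃z(Rxz∧Rzy).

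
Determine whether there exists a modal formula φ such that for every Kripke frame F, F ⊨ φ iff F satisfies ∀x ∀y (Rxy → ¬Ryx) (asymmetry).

No — not modally definable

If a class were modally definable it would be closed under surjective bounded morphisms (Goldblatt–Thomason).
The 4-cycle (worlds 0,1,2,3 with 0→1→2→3→0) is asymmetric. Mapping every world to a single reflexive point • is a surjective bounded morphism, and the reflexive point is not asymmetric (R•• but asymmetry requires ¬R••).
So the class is not modally definable.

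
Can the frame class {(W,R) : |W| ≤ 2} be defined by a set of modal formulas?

Any modally definable frame class is closed under disjoint unions.
Any modal formula valid on each of 3 disjoint one-world frames is valid on their disjoint union (validity is preserved under disjoint unions). Each one-world frame has |W|=1≤2, but the union has |W|=3.
So no modal formula (or set of formulas) defines exactly the |W|≤2 frames.

No — not modally definable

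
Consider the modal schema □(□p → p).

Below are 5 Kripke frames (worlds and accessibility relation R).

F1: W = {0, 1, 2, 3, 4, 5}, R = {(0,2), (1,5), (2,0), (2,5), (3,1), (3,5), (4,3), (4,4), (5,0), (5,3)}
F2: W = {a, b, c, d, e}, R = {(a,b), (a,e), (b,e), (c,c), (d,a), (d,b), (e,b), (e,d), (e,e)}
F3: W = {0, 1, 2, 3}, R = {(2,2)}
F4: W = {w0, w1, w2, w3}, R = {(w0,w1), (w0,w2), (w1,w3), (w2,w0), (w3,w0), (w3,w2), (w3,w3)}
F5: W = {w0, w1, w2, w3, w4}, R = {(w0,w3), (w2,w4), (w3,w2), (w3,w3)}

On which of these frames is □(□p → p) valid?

This is the axiom for shift-reflexivity; its first-order frame correspondent is ∀x ∀y (Rxy → Ryy).
F1: fails — R31 but not R11.
F2: fails — Reb but not Rbb.
F3: holds.
F4: fails — Rw3w2 but not Rw2w2.
F5: fails — Rw2w4 but not Rw4w4.

F3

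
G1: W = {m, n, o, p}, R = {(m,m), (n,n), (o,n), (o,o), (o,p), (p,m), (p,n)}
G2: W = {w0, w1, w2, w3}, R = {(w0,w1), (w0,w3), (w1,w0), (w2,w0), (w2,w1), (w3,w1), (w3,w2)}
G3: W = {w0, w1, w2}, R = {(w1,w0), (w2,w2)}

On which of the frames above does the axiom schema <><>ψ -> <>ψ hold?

G3

The schema corresponds to transitivity: forall x forall y forall z (Rxy & Ryz -> Rxz).
G1: fails — Rop and Rpm but not Rom.
G2: fails — Rw1w0 and Rw0w1 but not Rw1w1.
G3: ✓.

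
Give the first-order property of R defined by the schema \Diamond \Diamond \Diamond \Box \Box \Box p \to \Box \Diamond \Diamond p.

\forall x \forall y \forall z ((x R^3 y \wedge xRz) \to \exists w (y R^3 w \wedge z R^2 w))

This is a Sahlqvist (Geach-type) schema ◇^3□^3p → □^1◇^2p.
First-order correspondent: \forall x \forall y \forall z ((x R^3 y \wedge xRz) \to \exists w (y R^3 w \wedge z R^2 w)).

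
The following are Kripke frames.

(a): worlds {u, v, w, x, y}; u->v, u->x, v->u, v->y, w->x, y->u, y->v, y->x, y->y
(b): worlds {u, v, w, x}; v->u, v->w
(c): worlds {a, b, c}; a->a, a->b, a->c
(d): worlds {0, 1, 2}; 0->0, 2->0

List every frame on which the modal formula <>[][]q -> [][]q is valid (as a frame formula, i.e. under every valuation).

(b), (d)

This is the axiom for a generalized confluence (Geach) condition; its first-order frame correspondent is forall x forall y forall z ((xRy & x R^2 z) -> exists w (y R^2 w & z = w)).
(a): fails — uRx, uR²u but no t with xR²t and u=t.
(b): ✓.
(c): fails — aRb, aR²a but no w with bR²w and a=w.
(d): ✓.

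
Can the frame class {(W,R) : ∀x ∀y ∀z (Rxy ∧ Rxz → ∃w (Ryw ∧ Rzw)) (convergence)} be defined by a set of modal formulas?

Definable; ◇□p → □◇p defines it

The condition is convergence. A defining modal formula is ◇□p → □◇p.
Suppose ◇□p→□◇p is valid. Take Rxy, Rxz and set V(p)={w : Ryw}. Then □p at y so ◇□p at x, so □◇p at x, so ◇p at z, giving w with Rzw and Ryw.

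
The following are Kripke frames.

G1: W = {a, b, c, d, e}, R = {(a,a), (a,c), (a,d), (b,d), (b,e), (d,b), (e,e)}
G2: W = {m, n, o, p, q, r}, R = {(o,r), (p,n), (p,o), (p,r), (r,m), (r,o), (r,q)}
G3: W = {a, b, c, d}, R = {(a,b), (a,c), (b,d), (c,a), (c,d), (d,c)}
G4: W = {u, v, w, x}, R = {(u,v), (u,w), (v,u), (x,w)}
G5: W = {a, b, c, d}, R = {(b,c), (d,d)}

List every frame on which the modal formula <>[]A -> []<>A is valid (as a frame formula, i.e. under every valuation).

The schema corresponds to convergence: forall x forall y forall z (Rxy & Rxz -> exists w (Ryw & Rzw)).
G1: fails — Raa and Rac but a and c have no common successor.
G2: fails — Rpn and Rpn but n and n have no common successor.
G3: satisfies the condition.
G4: fails — Ruv and Ruw but v and w have no common successor.
G5: fails — Rbc and Rbc but c and c have no common successor.

G3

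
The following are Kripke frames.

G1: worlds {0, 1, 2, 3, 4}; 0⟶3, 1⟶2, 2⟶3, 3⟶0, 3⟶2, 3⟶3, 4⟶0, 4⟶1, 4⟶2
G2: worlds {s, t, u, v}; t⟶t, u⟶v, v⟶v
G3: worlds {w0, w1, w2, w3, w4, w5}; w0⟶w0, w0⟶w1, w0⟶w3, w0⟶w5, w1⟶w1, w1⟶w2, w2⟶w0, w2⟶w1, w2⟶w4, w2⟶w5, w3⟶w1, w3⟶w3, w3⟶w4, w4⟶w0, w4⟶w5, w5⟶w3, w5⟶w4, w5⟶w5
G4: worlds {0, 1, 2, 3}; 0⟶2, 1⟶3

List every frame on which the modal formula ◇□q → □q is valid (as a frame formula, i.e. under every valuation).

G2

This is the axiom for the Euclidean property; its first-order frame correspondent is ∀x ∀y ∀z (Rxy ∧ Rxz → Ryz).
G1: fails — R12 and R12 but not R22.
G2: satisfies the condition.
G3: fails — Rw0w5 and Rw0w1 but not Rw5w1.
G4: fails — R02 and R02 but not R22.
Valid on: G2.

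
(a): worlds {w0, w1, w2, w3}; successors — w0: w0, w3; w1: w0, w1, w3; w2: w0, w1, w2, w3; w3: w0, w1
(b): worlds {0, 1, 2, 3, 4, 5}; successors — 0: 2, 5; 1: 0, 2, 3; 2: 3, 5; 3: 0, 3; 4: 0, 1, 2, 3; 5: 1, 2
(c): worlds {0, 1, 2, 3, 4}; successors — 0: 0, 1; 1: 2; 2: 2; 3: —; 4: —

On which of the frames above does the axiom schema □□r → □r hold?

(a), (c)

The schema corresponds to density: ∀x ∀y (Rxy → ∃z (Rxz ∧ Rzy)).
(a): satisfies the condition.
(b): fails — R25 but no z with R2z and Rz5.
(c): satisfies the condition.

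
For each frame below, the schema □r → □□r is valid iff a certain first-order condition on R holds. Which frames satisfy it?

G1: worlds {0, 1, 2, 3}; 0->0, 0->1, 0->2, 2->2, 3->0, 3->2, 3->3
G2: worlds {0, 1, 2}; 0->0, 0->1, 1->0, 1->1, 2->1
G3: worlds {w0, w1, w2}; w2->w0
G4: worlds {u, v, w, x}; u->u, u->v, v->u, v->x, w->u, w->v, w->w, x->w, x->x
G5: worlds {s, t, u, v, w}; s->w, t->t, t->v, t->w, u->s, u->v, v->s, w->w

G3

The schema corresponds to transitivity: ∀x ∀y ∀z (Rxy ∧ Ryz → Rxz).
G1: fails — R30 and R01 but not R31.
G2: fails — R21 and R10 but not R20.
G3: ✓.
G4: fails — Ruv and Rvx but not Rux.
G5: fails — Rtv and Rvs but not Rts.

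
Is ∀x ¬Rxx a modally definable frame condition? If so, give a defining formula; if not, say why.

Any modally definable frame class is closed under surjective bounded morphisms.
The 3-cycle (worlds a,b,c with a→b→c→a) is irreflexive, and the map sending every world to a single reflexive point • is a surjective bounded morphism (forth: every edge maps to (•,•); back: every world has a successor). So any modal formula valid on the 3-cycle is also valid on the reflexive point, which is not irreflexive.
So the class is not modally definable.

No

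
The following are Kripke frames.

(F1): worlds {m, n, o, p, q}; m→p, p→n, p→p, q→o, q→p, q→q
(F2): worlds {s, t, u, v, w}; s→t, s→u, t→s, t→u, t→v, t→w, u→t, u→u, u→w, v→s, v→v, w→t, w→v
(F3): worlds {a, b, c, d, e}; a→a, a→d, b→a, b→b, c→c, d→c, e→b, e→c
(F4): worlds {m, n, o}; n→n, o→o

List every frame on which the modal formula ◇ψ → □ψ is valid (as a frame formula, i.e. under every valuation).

(F4)

This is the axiom for partial functionality; its first-order frame correspondent is ∀x ∀y ∀z (Rxy ∧ Rxz → y = z).
(F1): fails — p sees both n and p.
(F2): fails — s sees both t and u.
(F3): fails — a sees both a and d.
(F4): satisfies the condition.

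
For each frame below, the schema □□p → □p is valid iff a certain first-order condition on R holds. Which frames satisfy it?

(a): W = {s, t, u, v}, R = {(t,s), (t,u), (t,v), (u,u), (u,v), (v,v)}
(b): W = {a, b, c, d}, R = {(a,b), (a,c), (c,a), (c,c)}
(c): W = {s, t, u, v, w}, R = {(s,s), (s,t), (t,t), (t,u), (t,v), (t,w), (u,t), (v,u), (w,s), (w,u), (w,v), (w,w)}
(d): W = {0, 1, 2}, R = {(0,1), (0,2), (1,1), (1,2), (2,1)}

This is the axiom for density; its first-order frame correspondent is ∀x ∀y (Rxy → ∃z (Rxz ∧ Rzy)).
(a): fails — Rts but no z with Rtz and Rzs.
(b): fails — Rab but no z with Raz and Rzb.
(c): fails — Rvu but no z with Rvz and Rzu.
(d): satisfies the condition.

(d)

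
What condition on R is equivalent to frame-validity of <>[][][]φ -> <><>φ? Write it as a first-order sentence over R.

This is a Sahlqvist (Geach-type) schema ◇^1□^3φ → □^0◇^2φ.
Minimal-valuation argument: fix x; take any y with xR^1y and any z with xR^0z. Set V(φ) to the set of worlds R-reachable from y in exactly 3 steps. Then □^3φ holds at y, so the antecedent holds at x; validity forces ◇^2φ at z, giving a w with zR^2w and yR^3w.
First-order correspondent: forall x forall y (xRy -> exists w (y R^3 w & x R^2 w)).

forall x forall y (xRy -> exists w (y R^3 w & x R^2 w))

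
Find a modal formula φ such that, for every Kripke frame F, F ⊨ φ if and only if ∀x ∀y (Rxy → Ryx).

ψ → □◇ψ

A defining formula is ψ → □◇ψ (the B axiom).
Suppose ψ→□◇ψ is valid. Take Rxy and set V(ψ)={x}. Then ψ at x, so □◇ψ at x, so ◇ψ at y, so some z with Ryz has ψ; z=x, i.e. Ryx.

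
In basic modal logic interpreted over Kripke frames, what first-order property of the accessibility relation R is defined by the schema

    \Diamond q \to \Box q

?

This schema is the CD axiom.
Its frame correspondent is partial functionality — \forall x \forall y \forall z (Rxy \wedge Rxz \to y = z).

partial functionality: \forall x \forall y \forall z (Rxy \wedge Rxz \to y = z)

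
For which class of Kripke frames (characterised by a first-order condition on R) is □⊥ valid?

□⊥ is valid iff no world has any successor (otherwise □⊥ fails at any world with one).

emptiness of R: ∀x ∀y ¬Rxy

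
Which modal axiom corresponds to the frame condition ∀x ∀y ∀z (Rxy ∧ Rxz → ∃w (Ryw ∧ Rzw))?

◇□ψ → □◇ψ

This is convergence; the standard corresponding axiom is .2: ◇□ψ → □◇ψ.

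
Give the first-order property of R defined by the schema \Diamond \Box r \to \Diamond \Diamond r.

This is a Sahlqvist (Geach-type) schema ◇^1□^1r → □^0◇^2r.
First-order correspondent: \forall x \forall y (xRy \to \exists w (yRw \wedge x R^2 w)).

\forall x \forall y (xRy \to \exists w (yRw \wedge x R^2 w))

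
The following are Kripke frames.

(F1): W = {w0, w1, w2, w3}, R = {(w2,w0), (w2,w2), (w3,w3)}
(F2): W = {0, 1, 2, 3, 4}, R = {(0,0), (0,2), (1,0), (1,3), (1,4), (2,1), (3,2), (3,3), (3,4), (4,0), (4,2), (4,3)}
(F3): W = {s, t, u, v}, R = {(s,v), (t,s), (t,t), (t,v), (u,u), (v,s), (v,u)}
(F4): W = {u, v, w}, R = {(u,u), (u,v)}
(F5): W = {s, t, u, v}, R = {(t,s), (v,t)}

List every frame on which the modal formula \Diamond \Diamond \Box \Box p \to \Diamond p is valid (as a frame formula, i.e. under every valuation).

(F2)

The schema corresponds to a generalized confluence (Geach) condition: \forall x \forall y (x R^2 y \to \exists w (y R^2 w \wedge xRw)).
(F1): fails — w2R²w0 but no w with w0R²w and w2Rw.
(F2): satisfies the condition.
(F3): fails — sR²s but no w with sR²w and sRw.
(F4): fails — uR²v but no t with vR²t and uRt.
(F5): fails — vR²s but no w with sR²w and vRw.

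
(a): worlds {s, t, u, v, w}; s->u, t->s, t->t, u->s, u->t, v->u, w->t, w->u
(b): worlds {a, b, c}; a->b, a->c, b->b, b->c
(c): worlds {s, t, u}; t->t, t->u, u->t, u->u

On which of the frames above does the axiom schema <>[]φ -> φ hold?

(c)

Frame correspondent (Sahlqvist): forall x forall y (Rxy -> Ryx) — i.e. symmetry.
(a): fails — Rwt but not Rtw.
(b): fails — Rac but not Rca.
(c): holds.
Valid on: (c).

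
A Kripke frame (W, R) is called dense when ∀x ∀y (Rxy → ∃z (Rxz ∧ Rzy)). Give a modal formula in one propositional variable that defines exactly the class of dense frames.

The condition is density. The C4 schema □□r → □r defines it.

□□r → □r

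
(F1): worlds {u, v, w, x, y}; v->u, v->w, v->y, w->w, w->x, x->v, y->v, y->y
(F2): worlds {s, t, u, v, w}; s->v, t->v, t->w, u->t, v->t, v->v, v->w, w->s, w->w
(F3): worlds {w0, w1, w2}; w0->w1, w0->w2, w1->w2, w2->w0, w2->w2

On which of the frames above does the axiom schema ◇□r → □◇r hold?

(F3)

This is the axiom for convergence; its first-order frame correspondent is ∀x ∀y ∀z (Rxy ∧ Rxz → ∃w (Ryw ∧ Rzw)).
(F1): fails — Rvw and Rvu but w and u have no common successor.
(F2): fails — Rww and Rws but w and s have no common successor.
(F3): holds.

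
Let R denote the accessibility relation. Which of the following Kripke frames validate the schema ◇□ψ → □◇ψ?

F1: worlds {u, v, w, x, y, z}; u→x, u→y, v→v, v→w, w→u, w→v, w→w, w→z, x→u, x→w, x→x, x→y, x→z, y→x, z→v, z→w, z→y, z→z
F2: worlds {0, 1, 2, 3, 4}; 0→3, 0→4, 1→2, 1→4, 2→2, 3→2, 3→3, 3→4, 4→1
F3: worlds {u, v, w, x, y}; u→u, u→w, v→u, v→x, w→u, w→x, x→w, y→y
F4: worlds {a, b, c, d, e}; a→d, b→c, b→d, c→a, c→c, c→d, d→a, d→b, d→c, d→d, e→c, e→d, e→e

Frame correspondent (Sahlqvist): ∀x ∀y ∀z (Rxy ∧ Rxz → ∃w (Ryw ∧ Rzw)) — i.e. convergence.
F1: fails — Rww and Rwu but w and u have no common successor.
F2: fails — R04 and R03 but 4 and 3 have no common successor.
F3: satisfies the condition.
F4: satisfies the condition.

F3, F4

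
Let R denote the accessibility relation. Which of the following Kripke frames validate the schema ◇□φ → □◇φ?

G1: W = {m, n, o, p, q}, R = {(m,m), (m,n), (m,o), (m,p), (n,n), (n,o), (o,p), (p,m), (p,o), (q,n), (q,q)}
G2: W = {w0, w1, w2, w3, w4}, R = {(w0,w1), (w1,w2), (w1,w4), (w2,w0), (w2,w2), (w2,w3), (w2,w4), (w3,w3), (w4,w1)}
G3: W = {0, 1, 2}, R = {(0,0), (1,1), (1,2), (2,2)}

G3

This is the axiom for convergence; its first-order frame correspondent is ∀x ∀y ∀z (Rxy ∧ Rxz → ∃w (Ryw ∧ Rzw)).
G1: fails — Rmo and Rmn but o and n have no common successor.
G2: fails — Rw1w2 and Rw1w4 but w2 and w4 have no common successor.
G3: holds.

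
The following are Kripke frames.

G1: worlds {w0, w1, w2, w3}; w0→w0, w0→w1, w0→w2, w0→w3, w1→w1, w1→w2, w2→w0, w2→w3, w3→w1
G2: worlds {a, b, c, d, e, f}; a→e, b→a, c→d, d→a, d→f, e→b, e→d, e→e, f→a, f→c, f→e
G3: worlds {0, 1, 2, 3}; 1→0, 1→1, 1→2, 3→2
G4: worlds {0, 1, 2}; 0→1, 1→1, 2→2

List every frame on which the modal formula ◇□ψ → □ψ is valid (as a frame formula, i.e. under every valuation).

G4

The schema corresponds to the Euclidean property: ∀x ∀y ∀z (Rxy ∧ Rxz → Ryz).
G1: fails — Rw0w1 and Rw0w0 but not Rw1w0.
G2: fails — Rba and Rba but not Raa.
G3: fails — R12 and R12 but not R22.
G4: satisfies the condition.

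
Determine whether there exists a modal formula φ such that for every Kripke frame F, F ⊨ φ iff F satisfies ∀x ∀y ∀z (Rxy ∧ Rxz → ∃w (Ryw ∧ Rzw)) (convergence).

Definable; ◇□p → □◇p defines it

Yes: it is convergence, defined by the .2 schema ◇□p → □◇p.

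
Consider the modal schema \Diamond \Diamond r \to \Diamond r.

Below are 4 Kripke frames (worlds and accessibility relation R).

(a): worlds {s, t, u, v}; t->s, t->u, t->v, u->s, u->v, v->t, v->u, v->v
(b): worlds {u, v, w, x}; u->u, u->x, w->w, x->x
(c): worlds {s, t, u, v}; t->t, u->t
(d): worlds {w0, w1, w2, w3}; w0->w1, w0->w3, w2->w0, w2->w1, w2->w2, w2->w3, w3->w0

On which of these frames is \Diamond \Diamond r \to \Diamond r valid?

This is the axiom for transitivity; its first-order frame correspondent is \forall x \forall y \forall z (Rxy \wedge Ryz \to Rxz).
(a): fails — Ruv and Rvt but not Rut.
(b): holds.
(c): holds.
(d): fails — Rw3w0 and Rw0w1 but not Rw3w1.

(b), (c)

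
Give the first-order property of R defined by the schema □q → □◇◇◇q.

This is a Sahlqvist (Geach-type) schema ◇^0□^1q → □^1◇^3q.
Minimal-valuation argument: fix x; take any y with xR^0y and any z with xR^1z. Set V(q) to the set of worlds R-reachable from y in exactly 1 step. Then □^1q holds at y, so the antecedent holds at x; validity forces ◇^3q at z, giving a w with zR^3w and yR^1w.
First-order correspondent: ∀x ∀z (xRz → ∃w (xRw ∧ zR³w)).

∀x ∀z (xRz → ∃w (xRw ∧ zR³w))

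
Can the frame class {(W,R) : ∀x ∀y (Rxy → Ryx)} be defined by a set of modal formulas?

The condition is symmetry. A defining modal formula is r → □◇r.

Yes — defined by r → □◇r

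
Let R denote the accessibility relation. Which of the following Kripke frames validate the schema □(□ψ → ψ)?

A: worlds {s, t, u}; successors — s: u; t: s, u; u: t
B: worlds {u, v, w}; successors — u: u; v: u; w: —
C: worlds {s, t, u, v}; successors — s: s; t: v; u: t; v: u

This is the axiom for shift-reflexivity; its first-order frame correspondent is ∀x ∀y (Rxy → Ryy).
A: fails — Rsu but not Ruu.
B: satisfies the condition.
C: fails — Rvu but not Ruu.
Valid on: B.

B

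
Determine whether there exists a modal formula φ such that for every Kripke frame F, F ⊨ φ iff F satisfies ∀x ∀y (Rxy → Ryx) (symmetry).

Yes — defined by q → □◇q

The condition is symmetry. A defining modal formula is q → □◇q.
Suppose q→□◇q is valid. Take Rxy and set V(q)={x}. Then q at x, so □◇q at x, so ◇q at y, so some z with Ryz has q; z=x, i.e. Ryx.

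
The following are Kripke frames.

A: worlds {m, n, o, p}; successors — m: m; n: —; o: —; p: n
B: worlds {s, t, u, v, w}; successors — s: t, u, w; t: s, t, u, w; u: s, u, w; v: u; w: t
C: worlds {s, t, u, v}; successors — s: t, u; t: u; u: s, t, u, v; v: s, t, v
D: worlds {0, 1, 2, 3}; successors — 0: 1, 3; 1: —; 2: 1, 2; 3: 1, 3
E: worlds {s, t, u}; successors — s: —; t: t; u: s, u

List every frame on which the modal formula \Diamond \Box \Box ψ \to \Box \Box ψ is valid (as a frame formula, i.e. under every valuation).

A, B, C

Frame correspondent (Sahlqvist): \forall x \forall y \forall z ((xRy \wedge x R^2 z) \to \exists w (y R^2 w \wedge z = w)) — i.e. a generalized confluence (Geach) condition.
A: condition met.
B: condition met.
C: condition met.
D: fails — 0R1, 0R²1 but no w with 1R²w and 1=w.
E: fails — uRs, uR²s but no w with sR²w and s=w.
Valid on: A, B, C.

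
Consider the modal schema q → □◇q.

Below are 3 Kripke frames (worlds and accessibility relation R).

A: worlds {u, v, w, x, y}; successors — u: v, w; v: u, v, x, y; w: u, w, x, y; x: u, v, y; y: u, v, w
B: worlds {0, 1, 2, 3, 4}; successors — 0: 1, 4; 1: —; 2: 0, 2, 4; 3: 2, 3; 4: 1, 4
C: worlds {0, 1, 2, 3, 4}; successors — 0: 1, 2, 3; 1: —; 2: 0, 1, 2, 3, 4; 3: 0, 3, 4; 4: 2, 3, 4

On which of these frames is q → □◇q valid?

none

This is the axiom for symmetry; its first-order frame correspondent is ∀x ∀y (Rxy → Ryx).
A: fails — Rwx but not Rxw.
B: fails — R32 but not R23.
C: fails — R01 but not R10.
Valid on no frame.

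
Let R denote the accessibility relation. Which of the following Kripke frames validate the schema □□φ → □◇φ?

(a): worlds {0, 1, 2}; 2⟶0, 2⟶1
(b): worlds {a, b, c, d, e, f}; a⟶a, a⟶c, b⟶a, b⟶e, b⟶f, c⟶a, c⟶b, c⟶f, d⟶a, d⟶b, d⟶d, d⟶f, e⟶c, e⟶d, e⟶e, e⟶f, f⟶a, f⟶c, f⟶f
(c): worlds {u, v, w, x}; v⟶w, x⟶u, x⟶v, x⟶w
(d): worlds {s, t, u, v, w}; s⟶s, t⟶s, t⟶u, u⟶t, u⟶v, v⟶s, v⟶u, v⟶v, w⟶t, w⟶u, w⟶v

The schema corresponds to a generalized confluence (Geach) condition: ∀x ∀z (xRz → ∃w (xR²w ∧ zRw)).
(a): fails — 2R0 but no w with 2R²w and 0Rw.
(b): holds.
(c): fails — vRw but no t with vR²t and wRt.
(d): holds.
Valid on: (b), (d).

(b), (d)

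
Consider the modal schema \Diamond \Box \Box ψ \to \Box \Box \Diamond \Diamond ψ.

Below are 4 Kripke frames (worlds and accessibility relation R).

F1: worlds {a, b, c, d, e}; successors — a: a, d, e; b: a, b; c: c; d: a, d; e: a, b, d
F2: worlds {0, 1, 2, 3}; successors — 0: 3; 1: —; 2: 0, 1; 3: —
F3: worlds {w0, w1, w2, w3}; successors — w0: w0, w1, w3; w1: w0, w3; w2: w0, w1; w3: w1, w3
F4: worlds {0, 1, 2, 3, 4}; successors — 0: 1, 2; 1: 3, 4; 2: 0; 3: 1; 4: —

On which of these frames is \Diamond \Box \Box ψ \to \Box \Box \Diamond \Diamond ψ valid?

F1, F3

Frame correspondent (Sahlqvist): \forall x \forall y \forall z ((xRy \wedge x R^2 z) \to \exists w (y R^2 w \wedge z R^2 w)) — i.e. a generalized confluence (Geach) condition.
F1: satisfies the condition.
F2: fails — 2R0, 2R²3 but no w with 0R²w and 3R²w.
F3: satisfies the condition.
F4: fails — 0R1, 0R²0 but no w with 1R²w and 0R²w.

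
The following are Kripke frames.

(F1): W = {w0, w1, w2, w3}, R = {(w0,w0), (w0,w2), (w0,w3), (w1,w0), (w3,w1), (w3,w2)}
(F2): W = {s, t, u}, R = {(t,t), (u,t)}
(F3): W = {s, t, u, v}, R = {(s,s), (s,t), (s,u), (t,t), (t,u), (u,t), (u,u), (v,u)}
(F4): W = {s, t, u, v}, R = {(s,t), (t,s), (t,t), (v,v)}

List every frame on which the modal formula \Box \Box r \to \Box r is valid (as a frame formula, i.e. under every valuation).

The schema corresponds to density: \forall x \forall y (Rxy \to \exists z (Rxz \wedge Rzy)).
(F1): fails — Rw3w1 but no z with Rw3z and Rzw1.
(F2): condition met.
(F3): condition met.
(F4): condition met.
Valid on: (F2), (F3), (F4).

(F2), (F3), (F4)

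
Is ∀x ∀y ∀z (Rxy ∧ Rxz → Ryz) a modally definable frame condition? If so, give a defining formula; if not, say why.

Definable; ◇r → □◇r defines it

The condition is the Euclidean property. A defining modal formula is ◇r → □◇r.
Suppose ◇r→□◇r is valid. Take Rxy, Rxz and set V(r)={y}. Then ◇r at x, so □◇r at x, so ◇r at z, so some w with Rzw has r; w=y, i.e. Rzy. By symmetry of the argument, Ryz.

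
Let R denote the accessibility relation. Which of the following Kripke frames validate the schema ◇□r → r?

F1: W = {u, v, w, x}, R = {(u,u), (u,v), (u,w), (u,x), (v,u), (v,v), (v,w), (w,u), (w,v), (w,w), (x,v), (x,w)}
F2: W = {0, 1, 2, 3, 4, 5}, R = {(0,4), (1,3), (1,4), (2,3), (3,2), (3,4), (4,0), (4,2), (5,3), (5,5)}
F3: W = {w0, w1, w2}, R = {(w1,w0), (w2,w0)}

none

The schema corresponds to symmetry: ∀x ∀y (Rxy → Ryx).
F1: fails — Rxw but not Rwx.
F2: fails — R34 but not R43.
F3: fails — Rw1w0 but not Rw0w1.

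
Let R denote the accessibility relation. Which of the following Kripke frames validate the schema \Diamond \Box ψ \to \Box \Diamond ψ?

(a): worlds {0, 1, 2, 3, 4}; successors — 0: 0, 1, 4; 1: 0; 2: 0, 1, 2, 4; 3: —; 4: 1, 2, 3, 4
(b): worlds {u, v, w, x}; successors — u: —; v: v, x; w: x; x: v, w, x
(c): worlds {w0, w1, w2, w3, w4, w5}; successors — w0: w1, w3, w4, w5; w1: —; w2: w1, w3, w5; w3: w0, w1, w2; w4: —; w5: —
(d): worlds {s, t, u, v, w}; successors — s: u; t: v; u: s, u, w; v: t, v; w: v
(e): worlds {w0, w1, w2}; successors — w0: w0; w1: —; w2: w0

(b), (e)

This is the axiom for convergence; its first-order frame correspondent is \forall x \forall y \forall z (Rxy \wedge Rxz \to \exists w (Ryw \wedge Rzw)).
(a): fails — R01 and R04 but 1 and 4 have no common successor.
(b): ✓.
(c): fails — Rw0w4 and Rw0w4 but w4 and w4 have no common successor.
(d): fails — Ruw and Ruu but w and u have no common successor.
(e): ✓.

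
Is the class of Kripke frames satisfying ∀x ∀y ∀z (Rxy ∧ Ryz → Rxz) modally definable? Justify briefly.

Definable; □p → □□p defines it

The condition is transitivity. A defining modal formula is □p → □□p.
Suppose □p→□□p is valid. Take Rxy, Ryz and set V(p)={w : Rxw}. Then □p at x, so □□p at x, so □p at y, so p at z, i.e. Rxz.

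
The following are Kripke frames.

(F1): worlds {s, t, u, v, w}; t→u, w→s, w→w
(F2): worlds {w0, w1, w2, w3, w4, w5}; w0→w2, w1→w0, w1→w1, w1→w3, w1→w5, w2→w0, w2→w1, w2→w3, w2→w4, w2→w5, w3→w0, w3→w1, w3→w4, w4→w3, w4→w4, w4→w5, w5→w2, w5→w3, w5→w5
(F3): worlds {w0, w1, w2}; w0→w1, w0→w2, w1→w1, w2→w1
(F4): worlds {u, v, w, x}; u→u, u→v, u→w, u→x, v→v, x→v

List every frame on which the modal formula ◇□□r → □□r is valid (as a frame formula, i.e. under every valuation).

(F3)

This is the axiom for a generalized confluence (Geach) condition; its first-order frame correspondent is ∀x ∀y ∀z ((xRy ∧ xR²z) → ∃w (yR²w ∧ z = w)).
(F1): fails — wRs, wR²s but no w* with sR²w* and s=w*.
(F2): fails — w1Rw0, w1R²w2 but no w with w0R²w and w2=w.
(F3): ✓.
(F4): fails — uRv, uR²u but no t with vR²t and u=t.
Valid on: (F3).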